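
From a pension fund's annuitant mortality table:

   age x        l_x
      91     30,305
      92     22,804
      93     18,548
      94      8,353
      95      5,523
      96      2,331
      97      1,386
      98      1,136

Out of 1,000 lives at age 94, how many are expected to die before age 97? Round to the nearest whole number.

834

The relevant probability is 1 − 1,386/8,353 = 0.834072.
Expected number = 1,000 × 0.834072 = 834.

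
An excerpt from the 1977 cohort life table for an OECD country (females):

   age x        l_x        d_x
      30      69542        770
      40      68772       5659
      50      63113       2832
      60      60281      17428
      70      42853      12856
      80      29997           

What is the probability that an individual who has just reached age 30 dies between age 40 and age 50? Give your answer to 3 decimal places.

0.081

We want 10|10q30 = (l_40 − l_50)/l_30.
This is the probability of reaching 40 but not 50, conditional on being alive at 30: (l_40 − l_50) / l_30.
= (68772 − 63113) / 69542 = 5659 / 69542 = 0.081375.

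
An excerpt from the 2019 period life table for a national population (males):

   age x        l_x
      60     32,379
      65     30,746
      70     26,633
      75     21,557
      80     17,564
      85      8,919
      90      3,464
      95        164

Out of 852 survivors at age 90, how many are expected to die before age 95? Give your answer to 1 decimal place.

811.7

The relevant probability is 1 − 164/3,464 = 0.952656.
Expected number = 852 × 0.952656 = 811.7.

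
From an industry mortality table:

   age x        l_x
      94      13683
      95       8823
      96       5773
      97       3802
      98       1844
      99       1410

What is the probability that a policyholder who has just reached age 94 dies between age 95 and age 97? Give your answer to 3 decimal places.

0.367

We want 1|2q94 = (l_95 − l_97)/l_94.
This is the probability of reaching 95 but not 97, conditional on being alive at 94: (l_95 − l_97) / l_94.
= (8823 − 3802) / 13683 = 5021 / 13683 = 0.366952.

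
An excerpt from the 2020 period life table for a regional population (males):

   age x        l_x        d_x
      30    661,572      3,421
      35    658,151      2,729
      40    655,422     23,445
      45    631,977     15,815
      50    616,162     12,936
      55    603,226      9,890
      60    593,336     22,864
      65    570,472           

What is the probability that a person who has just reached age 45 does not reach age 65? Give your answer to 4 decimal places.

P(die before 65 | alive at 45) = 1 − l_65/l_45 = 1 − 570,472/631,977 = (61,505)/631,977 = 0.097322.

0.0973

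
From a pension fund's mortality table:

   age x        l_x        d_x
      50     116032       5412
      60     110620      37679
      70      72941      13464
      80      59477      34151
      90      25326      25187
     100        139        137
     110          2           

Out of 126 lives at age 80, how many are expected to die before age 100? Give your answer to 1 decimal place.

The relevant probability is 1 − 139/59477 = 0.997663.
Expected number = 126 × 0.997663 = 125.7.

125.7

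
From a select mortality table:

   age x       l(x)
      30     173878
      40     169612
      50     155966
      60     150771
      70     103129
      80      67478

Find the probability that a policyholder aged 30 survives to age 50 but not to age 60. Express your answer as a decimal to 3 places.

0.030

This is the probability of reaching 50 but not 60, conditional on being alive at 30: (l(50) − l(60)) / l(30).
= (155966 − 150771) / 173878 = 5195 / 173878 = 0.029877.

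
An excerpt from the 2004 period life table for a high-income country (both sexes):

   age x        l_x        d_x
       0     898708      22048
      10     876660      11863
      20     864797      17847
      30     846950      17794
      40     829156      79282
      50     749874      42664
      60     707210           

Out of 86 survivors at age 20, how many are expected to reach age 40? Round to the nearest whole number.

The relevant probability is 829156/864797 = 0.958787.
Expected number = 86 × 0.958787 = 82.

82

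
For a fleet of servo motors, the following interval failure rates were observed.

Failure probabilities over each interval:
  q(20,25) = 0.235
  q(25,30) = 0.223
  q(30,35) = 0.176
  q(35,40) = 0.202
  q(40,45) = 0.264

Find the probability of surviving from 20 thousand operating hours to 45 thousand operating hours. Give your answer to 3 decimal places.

Survival from 20 to 45 is the product of surviving each interval: (1 − 0.235) × (1 − 0.223) × (1 − 0.176) × (1 − 0.202) × (1 − 0.264).
= 0.765 × 0.777 × 0.824 × 0.798 × 0.736 = 0.287667.

0.288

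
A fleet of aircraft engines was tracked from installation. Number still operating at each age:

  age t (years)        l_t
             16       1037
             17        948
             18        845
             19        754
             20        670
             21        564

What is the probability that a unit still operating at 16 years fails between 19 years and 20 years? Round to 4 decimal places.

0.0810

This is the probability of reaching 19 but not 20, conditional on being operational at 16: (l_19 − l_20) / l_16.
= (754 − 670) / 1037 = 84 / 1037 = 0.081003.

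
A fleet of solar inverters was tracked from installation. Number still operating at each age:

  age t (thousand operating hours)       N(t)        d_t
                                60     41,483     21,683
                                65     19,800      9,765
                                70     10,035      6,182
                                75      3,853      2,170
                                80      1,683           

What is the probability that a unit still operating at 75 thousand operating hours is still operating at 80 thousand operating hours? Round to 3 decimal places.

The conditional survival probability is N(80)/N(75) = 1,683/3,853 = 0.436802.

0.437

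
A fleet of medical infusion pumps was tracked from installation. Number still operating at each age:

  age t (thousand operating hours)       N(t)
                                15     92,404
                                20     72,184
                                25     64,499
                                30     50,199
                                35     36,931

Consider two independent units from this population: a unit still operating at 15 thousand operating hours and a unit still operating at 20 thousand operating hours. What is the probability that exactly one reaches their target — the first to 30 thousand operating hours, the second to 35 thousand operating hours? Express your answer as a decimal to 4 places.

0.4990

p₁ = N(30)/N(15) = 50,199/92,404 = 0.543256; p₂ = N(35)/N(20) = 36,931/72,184 = 0.511623.
P(exactly one) = p₁(1−p₂) + (1−p₁)p₂ = 0.265314 + 0.233681 = 0.498994.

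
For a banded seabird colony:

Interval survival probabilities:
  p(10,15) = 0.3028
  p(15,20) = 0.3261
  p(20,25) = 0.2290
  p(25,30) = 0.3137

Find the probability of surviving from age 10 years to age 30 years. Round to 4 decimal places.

0.0071

Survival from 10 to 30 is the product of surviving each interval: 0.3028 × 0.3261 × 0.2290 × 0.3137.
= 0.007093.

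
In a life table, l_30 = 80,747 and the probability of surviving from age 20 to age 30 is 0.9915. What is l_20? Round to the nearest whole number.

81439

l_20 = l_30 / p = 80,747 / 0.9915 = 81439.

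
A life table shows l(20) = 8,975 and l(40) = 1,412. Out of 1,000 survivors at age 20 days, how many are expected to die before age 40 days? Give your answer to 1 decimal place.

The relevant probability is 1 − 1,412/8,975 = 0.842674.
Expected number = 1,000 × 0.842674 = 842.7.

842.7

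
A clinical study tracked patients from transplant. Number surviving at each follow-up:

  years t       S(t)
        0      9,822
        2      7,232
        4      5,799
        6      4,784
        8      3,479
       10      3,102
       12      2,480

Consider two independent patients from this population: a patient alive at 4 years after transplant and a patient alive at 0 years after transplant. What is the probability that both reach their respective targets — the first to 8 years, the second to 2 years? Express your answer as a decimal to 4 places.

p₁ = S(8)/S(4) = 3,479/5,799 = 0.599931; p₂ = S(2)/S(0) = 7,232/9,822 = 0.736306.
P(both) = p₁ × p₂ = 0.599931 × 0.736306 = 0.441733.

0.4417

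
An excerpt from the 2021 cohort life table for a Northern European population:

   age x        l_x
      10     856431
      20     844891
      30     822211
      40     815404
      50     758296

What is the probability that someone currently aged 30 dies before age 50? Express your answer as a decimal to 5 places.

P(die before 50 | alive at 30) = 1 − l_50/l_30 = 1 − 758296/822211 = (63915)/822211 = 0.077736.

0.07774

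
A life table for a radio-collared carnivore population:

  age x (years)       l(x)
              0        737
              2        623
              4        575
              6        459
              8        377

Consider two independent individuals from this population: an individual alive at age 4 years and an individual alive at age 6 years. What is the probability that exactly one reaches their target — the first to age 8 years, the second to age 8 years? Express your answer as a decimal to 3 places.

p₁ = l(8)/l(4) = 377/575 = 0.655652; p₂ = l(8)/l(6) = 377/459 = 0.821351.
P(exactly one) = p₁(1−p₂) + (1−p₁)p₂ = 0.117132 + 0.282831 = 0.399962.

0.400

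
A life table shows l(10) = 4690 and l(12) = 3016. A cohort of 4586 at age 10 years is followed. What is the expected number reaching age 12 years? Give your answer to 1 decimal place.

The relevant probability is 3016/4690 = 0.643070.
Expected number = 4586 × 0.643070 = 2949.1.

2949.1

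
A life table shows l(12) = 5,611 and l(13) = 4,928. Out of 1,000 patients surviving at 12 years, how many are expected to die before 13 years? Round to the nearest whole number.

The relevant probability is 1 − 4,928/5,611 = 0.121725.
Expected number = 1,000 × 0.121725 = 122.

122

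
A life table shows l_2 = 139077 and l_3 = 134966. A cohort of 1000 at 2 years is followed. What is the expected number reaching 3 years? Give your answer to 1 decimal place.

970.4

The relevant probability is 134966/139077 = 0.970441.
Expected number = 1000 × 0.970441 = 970.4.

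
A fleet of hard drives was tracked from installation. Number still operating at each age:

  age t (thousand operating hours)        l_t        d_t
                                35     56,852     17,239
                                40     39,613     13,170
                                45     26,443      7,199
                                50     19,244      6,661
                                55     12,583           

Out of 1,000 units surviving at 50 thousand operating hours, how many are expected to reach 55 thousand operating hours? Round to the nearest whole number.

654

The relevant probability is 12,583/19,244 = 0.653866.
Expected number = 1,000 × 0.653866 = 654.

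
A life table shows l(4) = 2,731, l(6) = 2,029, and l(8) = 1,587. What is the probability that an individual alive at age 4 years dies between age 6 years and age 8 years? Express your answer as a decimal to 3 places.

This is the probability of reaching 6 but not 8, conditional on being alive at 4: (l(6) − l(8)) / l(4).
= (2,029 − 1,587) / 2,731 = 442 / 2,731 = 0.161845.

0.162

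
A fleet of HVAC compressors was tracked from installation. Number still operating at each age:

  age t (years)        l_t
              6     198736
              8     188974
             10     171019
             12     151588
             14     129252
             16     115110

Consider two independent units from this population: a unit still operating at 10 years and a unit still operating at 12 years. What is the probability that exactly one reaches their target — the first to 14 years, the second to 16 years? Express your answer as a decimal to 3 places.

0.367

p₁ = l_14/l_10 = 129252/171019 = 0.755776; p₂ = l_16/l_12 = 115110/151588 = 0.759361.
P(exactly one) = p₁(1−p₂) + (1−p₁)p₂ = 0.181869 + 0.185454 = 0.367323.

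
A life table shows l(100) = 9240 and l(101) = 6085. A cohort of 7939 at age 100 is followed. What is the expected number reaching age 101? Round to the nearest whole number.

5228

The relevant probability is 6085/9240 = 0.658550.
Expected number = 7939 × 0.658550 = 5228.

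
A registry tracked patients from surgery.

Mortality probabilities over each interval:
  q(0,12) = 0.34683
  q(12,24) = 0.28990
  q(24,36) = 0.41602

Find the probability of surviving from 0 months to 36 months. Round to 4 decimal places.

0.2709

Survival from 0 to 36 is the product of surviving each interval: (1 − 0.34683) × (1 − 0.28990) × (1 − 0.41602).
= 0.65317 × 0.71010 × 0.58398 = 0.270859.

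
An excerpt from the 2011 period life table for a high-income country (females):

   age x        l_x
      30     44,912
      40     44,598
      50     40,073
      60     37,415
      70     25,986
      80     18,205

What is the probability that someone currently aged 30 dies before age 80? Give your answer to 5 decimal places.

P(die before 80 | alive at 30) = 1 − l_80/l_30 = 1 − 18,205/44,912 = (26,707)/44,912 = 0.594652.

0.59465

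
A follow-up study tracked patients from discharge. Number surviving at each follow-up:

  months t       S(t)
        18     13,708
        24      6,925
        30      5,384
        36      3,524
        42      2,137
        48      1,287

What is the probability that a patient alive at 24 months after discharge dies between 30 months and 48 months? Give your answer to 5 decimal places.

0.59162

This is the probability of reaching 30 but not 48, conditional on being alive at 24: (S(30) − S(48)) / S(24).
= (5,384 − 1,287) / 6,925 = 4,097 / 6,925 = 0.591625.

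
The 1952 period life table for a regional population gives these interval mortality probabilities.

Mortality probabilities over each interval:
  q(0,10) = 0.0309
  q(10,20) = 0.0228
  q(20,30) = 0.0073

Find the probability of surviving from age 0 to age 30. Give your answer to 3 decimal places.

0.940

Chaining the interval survival probabilities: (1 − 0.0309) × (1 − 0.0228) × (1 − 0.0073).
= 0.9691 × 0.9772 × 0.9927 = 0.940091.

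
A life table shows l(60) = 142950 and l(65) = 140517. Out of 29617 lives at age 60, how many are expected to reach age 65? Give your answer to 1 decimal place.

The relevant probability is 140517/142950 = 0.982980.
Expected number = 29617 × 0.982980 = 29112.9.

29112.9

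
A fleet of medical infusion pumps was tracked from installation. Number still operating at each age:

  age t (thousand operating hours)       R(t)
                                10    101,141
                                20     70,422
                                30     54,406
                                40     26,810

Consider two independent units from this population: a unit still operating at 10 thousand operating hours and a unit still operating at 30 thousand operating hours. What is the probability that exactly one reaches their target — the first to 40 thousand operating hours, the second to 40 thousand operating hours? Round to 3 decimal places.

0.497

p₁ = R(40)/R(10) = 26,810/101,141 = 0.265075; p₂ = R(40)/R(30) = 26,810/54,406 = 0.492777.
P(exactly one) = p₁(1−p₂) + (1−p₁)p₂ = 0.134452 + 0.362154 = 0.496606.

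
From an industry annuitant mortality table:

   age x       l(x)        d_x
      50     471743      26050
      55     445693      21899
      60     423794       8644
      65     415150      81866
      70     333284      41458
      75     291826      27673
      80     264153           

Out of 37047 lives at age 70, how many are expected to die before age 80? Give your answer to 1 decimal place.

7684.4

The relevant probability is 1 − 264153/333284 = 0.207424.
Expected number = 37047 × 0.207424 = 7684.4.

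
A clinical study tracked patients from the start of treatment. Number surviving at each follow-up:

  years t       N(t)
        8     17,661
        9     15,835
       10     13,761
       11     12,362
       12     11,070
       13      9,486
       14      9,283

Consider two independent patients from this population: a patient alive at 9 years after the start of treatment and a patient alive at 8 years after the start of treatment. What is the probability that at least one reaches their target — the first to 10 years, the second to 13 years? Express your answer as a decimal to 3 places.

0.939

p₁ = N(10)/N(9) = 13,761/15,835 = 0.869024; p₂ = N(13)/N(8) = 9,486/17,661 = 0.537116.
P(at least one) = 1 − (1−p₁)(1−p₂) = 1 − 0.130976 × 0.462884 = 0.939373.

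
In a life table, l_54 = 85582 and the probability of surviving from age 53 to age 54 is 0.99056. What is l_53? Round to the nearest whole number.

86398

l_53 = l_54 / p = 85582 / 0.99056 = 86398.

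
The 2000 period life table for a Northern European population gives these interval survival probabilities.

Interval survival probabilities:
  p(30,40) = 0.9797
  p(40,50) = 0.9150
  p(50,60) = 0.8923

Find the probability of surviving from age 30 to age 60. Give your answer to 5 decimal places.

Survival from 30 to 60 is the product of surviving each interval: 0.9797 × 0.9150 × 0.8923.
= 0.799880.

0.79988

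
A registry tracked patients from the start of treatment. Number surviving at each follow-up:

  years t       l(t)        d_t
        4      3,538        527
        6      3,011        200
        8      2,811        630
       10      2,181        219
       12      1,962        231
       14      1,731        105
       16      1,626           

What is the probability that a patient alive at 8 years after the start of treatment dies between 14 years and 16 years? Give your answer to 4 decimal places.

This is the probability of reaching 14 but not 16, conditional on being alive at 8: (l(14) − l(16)) / l(8).
= (1,731 − 1,626) / 2,811 = 105 / 2,811 = 0.037353.

0.0374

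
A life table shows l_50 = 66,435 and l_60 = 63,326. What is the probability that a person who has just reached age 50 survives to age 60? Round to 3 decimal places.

The conditional survival probability is l_60/l_50 = 63,326/66,435 = 0.953202.

0.953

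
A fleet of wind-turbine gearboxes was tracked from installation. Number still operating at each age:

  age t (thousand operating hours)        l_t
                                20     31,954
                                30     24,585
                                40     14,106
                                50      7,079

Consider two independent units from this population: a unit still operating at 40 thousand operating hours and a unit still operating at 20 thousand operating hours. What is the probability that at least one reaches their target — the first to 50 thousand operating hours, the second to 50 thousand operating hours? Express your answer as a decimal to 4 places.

p₁ = l_50/l_40 = 7,079/14,106 = 0.501843; p₂ = l_50/l_20 = 7,079/31,954 = 0.221537.
P(at least one) = 1 − (1−p₁)(1−p₂) = 1 − 0.498157 × 0.778463 = 0.612203.

0.6122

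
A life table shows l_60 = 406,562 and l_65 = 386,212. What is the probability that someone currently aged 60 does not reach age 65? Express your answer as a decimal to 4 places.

P(die before 65 | alive at 60) = 1 − l_65/l_60 = 1 − 386,212/406,562 = (20,350)/406,562 = 0.050054.

0.0501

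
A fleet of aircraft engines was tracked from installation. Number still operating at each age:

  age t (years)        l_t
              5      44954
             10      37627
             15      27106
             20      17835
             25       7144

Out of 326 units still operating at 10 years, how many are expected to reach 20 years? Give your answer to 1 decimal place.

The relevant probability is 17835/37627 = 0.473995.
Expected number = 326 × 0.473995 = 154.5.

154.5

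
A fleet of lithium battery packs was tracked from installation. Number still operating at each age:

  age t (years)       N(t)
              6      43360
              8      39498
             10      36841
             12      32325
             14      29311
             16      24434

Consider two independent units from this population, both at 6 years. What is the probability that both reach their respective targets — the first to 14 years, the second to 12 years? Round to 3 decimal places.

p₁ = N(14)/N(6) = 29311/43360 = 0.675992; p₂ = N(12)/N(6) = 32325/43360 = 0.745503.
P(both) = p₁ × p₂ = 0.675992 × 0.745503 = 0.503954.

0.504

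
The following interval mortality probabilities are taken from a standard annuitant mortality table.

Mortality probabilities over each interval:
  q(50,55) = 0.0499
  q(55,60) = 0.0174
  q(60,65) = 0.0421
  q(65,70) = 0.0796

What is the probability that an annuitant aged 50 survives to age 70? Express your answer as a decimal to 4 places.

0.8231

P(survive 50→70) = (1 − 0.0499) × (1 − 0.0174) × (1 − 0.0421) × (1 − 0.0796).
= 0.9501 × 0.9826 × 0.9579 × 0.9204 = 0.823082.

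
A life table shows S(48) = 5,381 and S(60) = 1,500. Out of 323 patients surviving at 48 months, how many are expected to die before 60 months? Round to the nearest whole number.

The relevant probability is 1 − 1,500/5,381 = 0.721241.
Expected number = 323 × 0.721241 = 233.

233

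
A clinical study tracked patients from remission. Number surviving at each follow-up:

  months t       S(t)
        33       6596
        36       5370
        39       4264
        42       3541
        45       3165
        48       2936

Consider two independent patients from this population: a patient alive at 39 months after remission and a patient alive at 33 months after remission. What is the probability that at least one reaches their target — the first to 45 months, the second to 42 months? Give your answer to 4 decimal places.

p₁ = S(45)/S(39) = 3165/4264 = 0.742261; p₂ = S(42)/S(33) = 3541/6596 = 0.536841.
P(at least one) = 1 − (1−p₁)(1−p₂) = 1 − 0.257739 × 0.463159 = 0.880626.

0.8806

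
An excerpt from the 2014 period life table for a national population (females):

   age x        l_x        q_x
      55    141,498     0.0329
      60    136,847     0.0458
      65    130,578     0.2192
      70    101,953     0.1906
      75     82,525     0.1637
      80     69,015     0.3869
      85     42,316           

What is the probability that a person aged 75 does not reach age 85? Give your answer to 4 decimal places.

0.4872

P(die before 85 | alive at 75) = 1 − l_85/l_75 = 1 − 42,316/82,525 = (40,209)/82,525 = 0.487234.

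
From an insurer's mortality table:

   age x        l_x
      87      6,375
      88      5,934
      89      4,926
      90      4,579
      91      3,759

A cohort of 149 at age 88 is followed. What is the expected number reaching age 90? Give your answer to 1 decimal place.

115.0

The relevant probability is 4,579/5,934 = 0.771655.
Expected number = 149 × 0.771655 = 115.0.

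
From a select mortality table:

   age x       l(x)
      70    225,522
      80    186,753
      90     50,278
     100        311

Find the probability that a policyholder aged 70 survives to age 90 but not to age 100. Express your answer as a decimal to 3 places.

0.222

This is the probability of reaching 90 but not 100, conditional on being alive at 70: (l(90) − l(100)) / l(70).
= (50,278 − 311) / 225,522 = 49,967 / 225,522 = 0.221562.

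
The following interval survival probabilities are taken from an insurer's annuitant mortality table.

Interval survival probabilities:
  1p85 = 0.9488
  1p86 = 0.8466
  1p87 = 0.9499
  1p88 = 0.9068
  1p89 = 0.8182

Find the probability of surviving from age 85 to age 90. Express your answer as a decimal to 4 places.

0.5661

5p85 = 0.9488 × 0.8466 × 0.9499 × 0.9068 × 0.8182.
= 0.566111.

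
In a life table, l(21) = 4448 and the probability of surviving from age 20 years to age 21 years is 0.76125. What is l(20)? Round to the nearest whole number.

l(20) = l(21) / p = 4448 / 0.76125 = 5843.

5843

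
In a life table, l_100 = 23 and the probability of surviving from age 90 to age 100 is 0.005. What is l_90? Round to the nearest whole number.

4600

l_90 = l_100 / p = 23 / 0.005 = 4600.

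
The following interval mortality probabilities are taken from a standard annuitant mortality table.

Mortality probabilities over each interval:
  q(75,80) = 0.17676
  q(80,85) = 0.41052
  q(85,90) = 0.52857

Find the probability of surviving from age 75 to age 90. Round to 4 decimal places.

0.2288

Survival from 75 to 90 is the product of surviving each interval: (1 − 0.17676) × (1 − 0.41052) × (1 − 0.52857).
= 0.82324 × 0.58948 × 0.47143 = 0.228777.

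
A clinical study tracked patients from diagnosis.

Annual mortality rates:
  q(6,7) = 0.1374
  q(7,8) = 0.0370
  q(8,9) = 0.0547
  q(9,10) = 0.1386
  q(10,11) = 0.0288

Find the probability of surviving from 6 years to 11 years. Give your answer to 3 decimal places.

0.657

P(survive 6→11) = (1 − 0.1374) × (1 − 0.0370) × (1 − 0.0547) × (1 − 0.1386) × (1 − 0.0288).
= 0.8626 × 0.9630 × 0.9453 × 0.8614 × 0.9712 = 0.656930.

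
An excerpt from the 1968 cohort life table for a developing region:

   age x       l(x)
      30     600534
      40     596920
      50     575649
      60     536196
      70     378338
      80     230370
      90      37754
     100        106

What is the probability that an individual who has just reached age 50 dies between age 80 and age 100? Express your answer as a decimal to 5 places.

0.40001

This is the probability of reaching 80 but not 100, conditional on being alive at 50: (l(80) − l(100)) / l(50).
= (230370 − 106) / 575649 = 230264 / 575649 = 0.400008.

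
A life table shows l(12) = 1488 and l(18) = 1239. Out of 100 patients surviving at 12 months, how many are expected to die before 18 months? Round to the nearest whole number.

17

The relevant probability is 1 − 1239/1488 = 0.167339.
Expected number = 100 × 0.167339 = 17.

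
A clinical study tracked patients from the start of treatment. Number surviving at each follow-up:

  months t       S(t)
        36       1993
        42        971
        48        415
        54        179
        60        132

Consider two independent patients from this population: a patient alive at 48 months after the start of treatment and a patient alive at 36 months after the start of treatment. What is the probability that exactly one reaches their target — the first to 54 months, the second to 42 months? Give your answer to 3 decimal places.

0.498

p₁ = S(54)/S(48) = 179/415 = 0.431325; p₂ = S(42)/S(36) = 971/1993 = 0.487205.
P(exactly one) = p₁(1−p₂) + (1−p₁)p₂ = 0.221181 + 0.277061 = 0.498243.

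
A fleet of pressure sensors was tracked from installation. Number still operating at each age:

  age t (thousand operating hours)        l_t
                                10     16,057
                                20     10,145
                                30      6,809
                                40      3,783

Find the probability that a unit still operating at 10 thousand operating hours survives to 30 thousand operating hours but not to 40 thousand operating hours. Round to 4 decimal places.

This is the probability of reaching 30 but not 40, conditional on being operational at 10: (l_30 − l_40) / l_10.
= (6,809 − 3,783) / 16,057 = 3,026 / 16,057 = 0.188454.

0.1885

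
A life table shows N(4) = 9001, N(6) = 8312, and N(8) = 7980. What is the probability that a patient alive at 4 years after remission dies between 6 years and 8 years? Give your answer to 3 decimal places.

This is the probability of reaching 6 but not 8, conditional on being alive at 4: (N(6) − N(8)) / N(4).
= (8312 − 7980) / 9001 = 332 / 9001 = 0.036885.

0.037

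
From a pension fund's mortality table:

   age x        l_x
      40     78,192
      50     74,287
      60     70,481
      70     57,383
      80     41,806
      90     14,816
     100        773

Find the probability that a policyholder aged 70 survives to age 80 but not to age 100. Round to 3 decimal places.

We want 10|20q70 = (l_80 − l_100)/l_70.
This is the probability of reaching 80 but not 100, conditional on being alive at 70: (l_80 − l_100) / l_70.
= (41,806 − 773) / 57,383 = 41,033 / 57,383 = 0.715072.

0.715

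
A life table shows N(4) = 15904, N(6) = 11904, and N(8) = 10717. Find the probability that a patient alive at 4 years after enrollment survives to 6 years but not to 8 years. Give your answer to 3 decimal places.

This is the probability of reaching 6 but not 8, conditional on being alive at 4: (N(6) − N(8)) / N(4).
= (11904 − 10717) / 15904 = 1187 / 15904 = 0.074635.

0.075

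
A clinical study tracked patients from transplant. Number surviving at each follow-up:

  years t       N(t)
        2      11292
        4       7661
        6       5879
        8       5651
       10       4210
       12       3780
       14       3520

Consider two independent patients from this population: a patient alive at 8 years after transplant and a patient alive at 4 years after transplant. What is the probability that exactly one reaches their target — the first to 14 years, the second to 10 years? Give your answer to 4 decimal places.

0.4878

p₁ = N(14)/N(8) = 3520/5651 = 0.622899; p₂ = N(10)/N(4) = 4210/7661 = 0.549537.
P(exactly one) = p₁(1−p₂) + (1−p₁)p₂ = 0.280593 + 0.207231 = 0.487824.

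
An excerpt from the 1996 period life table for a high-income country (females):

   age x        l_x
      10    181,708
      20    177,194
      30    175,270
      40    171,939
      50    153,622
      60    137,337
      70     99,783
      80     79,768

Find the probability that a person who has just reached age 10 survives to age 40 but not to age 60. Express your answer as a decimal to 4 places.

We want 30|20q10 = (l_40 − l_60)/l_10.
This is the probability of reaching 40 but not 60, conditional on being alive at 10: (l_40 − l_60) / l_10.
= (171,939 − 137,337) / 181,708 = 34,602 / 181,708 = 0.190426.

0.1904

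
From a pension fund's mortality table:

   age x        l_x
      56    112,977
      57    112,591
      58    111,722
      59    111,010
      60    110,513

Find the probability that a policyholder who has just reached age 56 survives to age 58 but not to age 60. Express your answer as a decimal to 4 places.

We want 2|2q56 = (l_58 − l_60)/l_56.
This is the probability of reaching 58 but not 60, conditional on being alive at 56: (l_58 − l_60) / l_56.
= (111,722 − 110,513) / 112,977 = 1,209 / 112,977 = 0.010701.

0.0107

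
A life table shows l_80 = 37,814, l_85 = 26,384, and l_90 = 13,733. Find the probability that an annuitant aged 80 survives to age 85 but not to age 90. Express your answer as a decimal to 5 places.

We want 5|5q80 = (l_85 − l_90)/l_80.
This is the probability of reaching 85 but not 90, conditional on being alive at 80: (l_85 − l_90) / l_80.
= (26,384 − 13,733) / 37,814 = 12,651 / 37,814 = 0.334559.

0.33456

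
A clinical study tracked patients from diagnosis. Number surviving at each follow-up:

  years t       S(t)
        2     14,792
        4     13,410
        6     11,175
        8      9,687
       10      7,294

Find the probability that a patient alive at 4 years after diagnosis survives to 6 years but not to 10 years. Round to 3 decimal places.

0.289

This is the probability of reaching 6 but not 10, conditional on being alive at 4: (S(6) − S(10)) / S(4).
= (11,175 − 7,294) / 13,410 = 3,881 / 13,410 = 0.289411.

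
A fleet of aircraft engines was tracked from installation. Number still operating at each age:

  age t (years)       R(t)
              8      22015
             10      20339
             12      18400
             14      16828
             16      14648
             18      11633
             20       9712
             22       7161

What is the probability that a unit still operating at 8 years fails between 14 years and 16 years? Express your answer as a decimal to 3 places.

This is the probability of reaching 14 but not 16, conditional on being operational at 8: (R(14) − R(16)) / R(8).
= (16828 − 14648) / 22015 = 2180 / 22015 = 0.099023.

0.099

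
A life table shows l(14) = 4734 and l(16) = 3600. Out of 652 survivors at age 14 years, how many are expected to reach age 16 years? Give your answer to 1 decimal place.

The relevant probability is 3600/4734 = 0.760456.
Expected number = 652 × 0.760456 = 495.8.

495.8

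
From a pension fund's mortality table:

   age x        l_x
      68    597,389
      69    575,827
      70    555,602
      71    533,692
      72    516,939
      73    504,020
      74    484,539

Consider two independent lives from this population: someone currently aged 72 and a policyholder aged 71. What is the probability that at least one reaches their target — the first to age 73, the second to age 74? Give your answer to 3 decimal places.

p₁ = l_73/l_72 = 504,020/516,939 = 0.975009; p₂ = l_74/l_71 = 484,539/533,692 = 0.907900.
P(at least one) = 1 − (1−p₁)(1−p₂) = 1 − 0.024991 × 0.092100 = 0.997698.

0.998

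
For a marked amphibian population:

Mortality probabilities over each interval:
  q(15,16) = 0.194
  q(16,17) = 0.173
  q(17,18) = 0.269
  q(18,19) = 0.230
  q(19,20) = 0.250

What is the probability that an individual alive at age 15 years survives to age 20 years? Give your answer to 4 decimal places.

0.2814

Chaining the interval survival probabilities: (1 − 0.194) × (1 − 0.173) × (1 − 0.269) × (1 − 0.230) × (1 − 0.250).
= 0.806 × 0.827 × 0.731 × 0.770 × 0.750 = 0.281391.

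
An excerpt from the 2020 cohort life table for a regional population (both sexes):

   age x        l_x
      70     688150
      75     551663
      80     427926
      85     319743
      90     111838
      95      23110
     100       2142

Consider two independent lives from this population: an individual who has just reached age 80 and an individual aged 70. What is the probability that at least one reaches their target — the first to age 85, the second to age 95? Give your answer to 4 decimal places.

p₁ = l_85/l_80 = 319743/427926 = 0.747192; p₂ = l_95/l_70 = 23110/688150 = 0.033583.
P(at least one) = 1 − (1−p₁)(1−p₂) = 1 − 0.252808 × 0.966417 = 0.755682.

0.7557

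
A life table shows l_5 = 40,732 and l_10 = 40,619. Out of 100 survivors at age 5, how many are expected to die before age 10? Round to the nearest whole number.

0

The relevant probability is 1 − 40,619/40,732 = 0.002774.
Expected number = 100 × 0.002774 = 0.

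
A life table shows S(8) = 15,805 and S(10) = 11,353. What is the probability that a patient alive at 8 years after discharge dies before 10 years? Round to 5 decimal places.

P(die before 10 | alive at 8) = 1 − S(10)/S(8) = 1 − 11,353/15,805 = (4,452)/15,805 = 0.281683.

0.28168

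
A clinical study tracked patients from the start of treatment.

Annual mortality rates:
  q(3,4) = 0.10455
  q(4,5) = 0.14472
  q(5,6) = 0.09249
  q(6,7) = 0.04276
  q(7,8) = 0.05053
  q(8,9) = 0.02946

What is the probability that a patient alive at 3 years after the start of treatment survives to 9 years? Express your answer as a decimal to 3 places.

Survival from 3 to 9 is the product of surviving each interval: (1 − 0.10455) × (1 − 0.14472) × (1 − 0.09249) × (1 − 0.04276) × (1 − 0.05053) × (1 − 0.02946).
= 0.89545 × 0.85528 × 0.90751 × 0.95724 × 0.94947 × 0.97054 = 0.613079.

0.613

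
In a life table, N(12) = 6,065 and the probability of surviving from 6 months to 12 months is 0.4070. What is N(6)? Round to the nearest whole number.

N(6) = N(12) / p = 6,065 / 0.4070 = 14902.

14902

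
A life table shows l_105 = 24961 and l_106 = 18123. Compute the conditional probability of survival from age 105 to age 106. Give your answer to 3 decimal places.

0.726

We want 1p105 = l_106/l_105.
The conditional survival probability is l_106/l_105 = 18123/24961 = 0.726053.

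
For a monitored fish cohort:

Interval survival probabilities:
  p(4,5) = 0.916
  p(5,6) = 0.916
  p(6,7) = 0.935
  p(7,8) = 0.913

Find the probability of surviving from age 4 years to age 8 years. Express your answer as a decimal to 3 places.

P(survive 4→8) = 0.916 × 0.916 × 0.935 × 0.913.
= 0.716264.

0.716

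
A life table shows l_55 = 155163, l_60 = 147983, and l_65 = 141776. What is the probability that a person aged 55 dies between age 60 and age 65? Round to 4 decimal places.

This is the probability of reaching 60 but not 65, conditional on being alive at 55: (l_60 − l_65) / l_55.
= (147983 − 141776) / 155163 = 6207 / 155163 = 0.040003.

0.0400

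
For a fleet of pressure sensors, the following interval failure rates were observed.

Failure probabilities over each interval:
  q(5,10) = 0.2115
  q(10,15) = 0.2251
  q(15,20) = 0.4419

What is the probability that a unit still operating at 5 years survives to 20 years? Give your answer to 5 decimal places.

0.34100

The overall survival probability is (1 − 0.2115) × (1 − 0.2251) × (1 − 0.4419).
= 0.7885 × 0.7749 × 0.5581 = 0.341004.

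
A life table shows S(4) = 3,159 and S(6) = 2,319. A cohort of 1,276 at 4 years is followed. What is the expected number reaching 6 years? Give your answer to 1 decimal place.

936.7

The relevant probability is 2,319/3,159 = 0.734093.
Expected number = 1,276 × 0.734093 = 936.7.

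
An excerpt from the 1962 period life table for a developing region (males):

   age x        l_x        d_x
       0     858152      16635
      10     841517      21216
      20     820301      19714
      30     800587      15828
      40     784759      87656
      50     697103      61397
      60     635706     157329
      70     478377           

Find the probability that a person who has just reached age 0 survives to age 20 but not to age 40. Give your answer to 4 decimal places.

This is the probability of reaching 20 but not 40, conditional on being alive at 0: (l_20 − l_40) / l_0.
= (820301 − 784759) / 858152 = 35542 / 858152 = 0.041417.

0.0414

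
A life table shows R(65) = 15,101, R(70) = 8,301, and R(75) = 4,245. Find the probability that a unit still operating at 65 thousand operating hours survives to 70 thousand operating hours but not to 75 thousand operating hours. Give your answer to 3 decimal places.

This is the probability of reaching 70 but not 75, conditional on being operational at 65: (R(70) − R(75)) / R(65).
= (8,301 − 4,245) / 15,101 = 4,056 / 15,101 = 0.268591.

0.269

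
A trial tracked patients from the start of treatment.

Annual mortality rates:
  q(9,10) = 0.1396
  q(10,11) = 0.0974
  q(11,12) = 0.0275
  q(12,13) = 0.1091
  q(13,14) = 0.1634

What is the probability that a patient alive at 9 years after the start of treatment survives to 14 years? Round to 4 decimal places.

0.5629

P(survive 9→14) = (1 − 0.1396) × (1 − 0.0974) × (1 − 0.0275) × (1 − 0.1091) × (1 − 0.1634).
= 0.8604 × 0.9026 × 0.9725 × 0.8909 × 0.8366 = 0.562901.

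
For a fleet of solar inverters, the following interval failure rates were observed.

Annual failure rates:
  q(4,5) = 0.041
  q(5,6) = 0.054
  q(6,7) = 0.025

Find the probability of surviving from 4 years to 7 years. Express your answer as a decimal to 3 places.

Survival from 4 to 7 is the product of surviving each interval: (1 − 0.041) × (1 − 0.054) × (1 − 0.025).
= 0.959 × 0.946 × 0.975 = 0.884534.

0.885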